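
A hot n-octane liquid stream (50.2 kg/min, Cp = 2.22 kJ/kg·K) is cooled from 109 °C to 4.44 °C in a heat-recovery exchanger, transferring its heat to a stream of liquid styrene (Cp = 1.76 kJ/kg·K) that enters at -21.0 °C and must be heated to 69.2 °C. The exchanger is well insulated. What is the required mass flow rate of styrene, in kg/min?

Heat released by hot stream: Q = 50.2 × 2.22 × (109 − 4.44) = 11653 kJ/min
Energy balance on cold side (adiabatic exchanger): Q = ṁ_c·Cp_c·(T_c,out − T_c,in)
ṁ_c = 11653 / [1.76 × (69.2 − -21.0)] = 73.401 kg/min

ṁ_c = 73.4 kg/min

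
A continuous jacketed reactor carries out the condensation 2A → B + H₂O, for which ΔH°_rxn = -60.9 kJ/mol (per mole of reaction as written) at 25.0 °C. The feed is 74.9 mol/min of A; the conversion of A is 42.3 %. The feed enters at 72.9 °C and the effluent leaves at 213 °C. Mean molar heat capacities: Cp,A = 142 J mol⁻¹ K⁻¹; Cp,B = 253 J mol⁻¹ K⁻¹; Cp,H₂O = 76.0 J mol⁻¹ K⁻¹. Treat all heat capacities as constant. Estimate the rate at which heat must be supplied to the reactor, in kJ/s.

Q_in = 11.0 kJ/s

Extent of reaction ξ = 0.423 × 74.9 / 2 = 15.841 mol/min
Reaction term: ξ·ΔH°_rxn = 15.841 × -60.9 = -964.74 kJ/min
Sensible, feed 72.9→25 °C: -509.45 kJ/min
Outlet flows (mol/min): A 43.217, B 15.841, H₂O 15.841
Sensible, products 25→213 °C: 2133.5 kJ/min
Q = ΔH = 659.36 kJ/min = 10.989 kW
Heat supplied = 10.989 kJ/s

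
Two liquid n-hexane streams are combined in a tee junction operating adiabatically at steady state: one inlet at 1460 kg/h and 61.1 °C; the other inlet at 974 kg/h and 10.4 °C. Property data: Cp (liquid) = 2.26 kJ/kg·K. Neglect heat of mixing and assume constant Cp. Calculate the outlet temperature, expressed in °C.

No heat crosses the boundary, so H_out = H_in.
Σ ṁᵢCp,ᵢTᵢ = 1460×2.26×61.1 + 974×2.26×10.4 = 224500
Σ ṁᵢCp,ᵢ = 1460×2.26 + 974×2.26 = 5500.8
T_out = 224500 / 5500.8 = 40.812 °C

T_out = 40.8 °C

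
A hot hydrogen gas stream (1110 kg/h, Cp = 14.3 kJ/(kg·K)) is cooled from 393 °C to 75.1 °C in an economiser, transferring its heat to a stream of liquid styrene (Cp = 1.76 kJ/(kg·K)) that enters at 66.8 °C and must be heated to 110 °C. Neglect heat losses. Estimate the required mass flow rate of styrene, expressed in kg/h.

Heat released by hot stream: Q = 1110 × 14.3 × (393 − 75.1) = 5.046e+06 kJ/h
Energy balance on cold side (adiabatic exchanger): Q = ṁ_c·Cp_c·(T_c,out − T_c,in)
ṁ_c = 5.046e+06 / [1.76 × (110 − 66.8)] = 66367 kg/h

ṁ_c = 66400 kg/h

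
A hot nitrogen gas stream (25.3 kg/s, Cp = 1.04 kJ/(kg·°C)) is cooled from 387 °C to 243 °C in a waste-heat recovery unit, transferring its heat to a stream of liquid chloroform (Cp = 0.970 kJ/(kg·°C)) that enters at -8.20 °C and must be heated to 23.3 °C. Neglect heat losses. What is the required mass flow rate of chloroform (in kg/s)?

ṁ_c = 124 kg/s

Heat released by hot stream: Q = 25.3 × 1.04 × (387 − 243) = 3788.9 kJ/s
Energy balance on cold side (adiabatic exchanger): Q = ṁ_c·Cp_c·(T_c,out − T_c,in)
ṁ_c = 3788.9 / [0.970 × (23.3 − -8.20)] = 124 kg/s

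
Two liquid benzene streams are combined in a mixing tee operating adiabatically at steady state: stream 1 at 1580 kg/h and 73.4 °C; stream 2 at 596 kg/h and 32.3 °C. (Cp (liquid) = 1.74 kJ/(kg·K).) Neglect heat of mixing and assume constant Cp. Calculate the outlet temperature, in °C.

Adiabatic, steady state ⇒ Σ ṁᵢCp,ᵢ(T_out − Tᵢ) = 0
T_out = Σ ṁᵢCp,ᵢTᵢ / Σ ṁᵢCp,ᵢ
      = 235290 / 3786.2 = 62.143 °C

T_out = 62.1 °C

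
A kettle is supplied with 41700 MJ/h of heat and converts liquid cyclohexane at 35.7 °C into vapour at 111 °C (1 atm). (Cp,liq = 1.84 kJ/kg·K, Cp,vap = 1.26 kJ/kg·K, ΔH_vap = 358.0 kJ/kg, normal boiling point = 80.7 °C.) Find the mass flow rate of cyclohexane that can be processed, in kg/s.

ṁ = 24.2 kg/s

Δh = 1.84×(80.7−35.7) + 358.0 + 1.26×(111−80.7) = 478.98 kJ/kg
Q = 41700 MJ/h = 11583 kJ/s = 11583 kJ/s
ṁ = Q/Δh = 11583 / 478.98 = 24.183 kg/s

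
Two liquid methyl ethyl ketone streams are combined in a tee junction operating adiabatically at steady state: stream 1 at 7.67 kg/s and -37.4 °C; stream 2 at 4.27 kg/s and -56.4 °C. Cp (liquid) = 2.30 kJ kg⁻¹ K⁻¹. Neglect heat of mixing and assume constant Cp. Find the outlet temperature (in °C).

Adiabatic, steady state ⇒ Σ ṁᵢCp,ᵢ(T_out − Tᵢ) = 0
T_out = Σ ṁᵢCp,ᵢTᵢ / Σ ṁᵢCp,ᵢ
      = -1213.7 / 27.462 = -44.195 °C

T_out = -44.2 °C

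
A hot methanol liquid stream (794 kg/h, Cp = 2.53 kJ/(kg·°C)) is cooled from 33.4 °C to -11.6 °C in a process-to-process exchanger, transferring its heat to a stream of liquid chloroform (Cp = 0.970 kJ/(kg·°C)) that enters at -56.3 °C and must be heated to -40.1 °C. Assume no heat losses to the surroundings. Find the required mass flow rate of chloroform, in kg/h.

ṁ_c = 5750 kg/h

Heat released by hot stream: Q = 794 × 2.53 × (33.4 − -11.6) = 90397 kJ/h
Energy balance on cold side (adiabatic exchanger): Q = ṁ_c·Cp_c·(T_c,out − T_c,in)
ṁ_c = 90397 / [0.970 × (-40.1 − -56.3)] = 5752.6 kg/h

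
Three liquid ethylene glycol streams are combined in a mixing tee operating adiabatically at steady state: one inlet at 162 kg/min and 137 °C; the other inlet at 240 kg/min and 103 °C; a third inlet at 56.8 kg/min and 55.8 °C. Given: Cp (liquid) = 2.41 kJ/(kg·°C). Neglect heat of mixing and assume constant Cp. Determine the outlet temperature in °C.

T_out = 109 °C

No heat crosses the boundary, so H_out = H_in.
Σ ṁᵢCp,ᵢTᵢ = 162×2.41×137 + 240×2.41×103 + 56.8×2.41×55.8 = 120700
Σ ṁᵢCp,ᵢ = 162×2.41 + 240×2.41 + 56.8×2.41 = 1105.7
T_out = 120700 / 1105.7 = 109.16 °C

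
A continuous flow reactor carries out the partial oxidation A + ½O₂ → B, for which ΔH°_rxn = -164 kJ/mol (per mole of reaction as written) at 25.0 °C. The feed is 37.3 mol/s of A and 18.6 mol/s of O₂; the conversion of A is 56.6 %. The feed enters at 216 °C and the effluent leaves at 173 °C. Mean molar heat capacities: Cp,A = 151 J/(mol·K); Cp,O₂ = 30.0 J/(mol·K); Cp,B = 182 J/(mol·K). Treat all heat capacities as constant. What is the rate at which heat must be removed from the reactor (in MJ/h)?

Q_out = 13200 MJ/h

Extent of reaction ξ = 0.566 × 37.3 = 21.112 mol/s
Reaction term: ξ·ΔH°_rxn = 21.112 × -164 = -3462.3 kJ/s
Sensible, feed 216→25 °C: -1182.3 kJ/s
Outlet flows (mol/s): A 16.188, O₂ 8.0441, B 21.112
Sensible, products 25→173 °C: 966.16 kJ/s
Q = ΔH = -3678.5 kJ/s = -3678.5 kW
Heat removed = 13243 MJ/h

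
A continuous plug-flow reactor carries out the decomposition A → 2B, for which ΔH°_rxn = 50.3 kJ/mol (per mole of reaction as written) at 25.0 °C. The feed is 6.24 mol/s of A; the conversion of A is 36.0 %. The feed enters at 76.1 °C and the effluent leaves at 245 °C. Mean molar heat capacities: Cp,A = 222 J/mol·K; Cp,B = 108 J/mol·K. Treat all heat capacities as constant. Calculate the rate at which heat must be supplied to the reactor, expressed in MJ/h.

Q_in = 1240 MJ/h

Extent of reaction ξ = 0.360 × 6.24 = 2.2464 mol/s
Reaction term: ξ·ΔH°_rxn = 2.2464 × 50.3 = 112.99 kJ/s
Sensible, feed 76.1→25 °C: -70.788 kJ/s
Outlet flows (mol/s): A 3.9936, B 4.4928
Sensible, products 25→245 °C: 301.8 kJ/s
Q = ΔH = 344 kJ/s = 344 kW
Heat supplied = 1238.4 MJ/h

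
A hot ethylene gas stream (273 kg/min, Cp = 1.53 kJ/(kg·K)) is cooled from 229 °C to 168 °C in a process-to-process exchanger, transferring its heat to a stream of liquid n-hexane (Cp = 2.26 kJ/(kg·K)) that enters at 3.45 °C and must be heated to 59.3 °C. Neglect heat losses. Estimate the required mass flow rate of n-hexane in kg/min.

Heat released by hot stream: Q = 273 × 1.53 × (229 − 168) = 25479 kJ/min
Energy balance on cold side (adiabatic exchanger): Q = ṁ_c·Cp_c·(T_c,out − T_c,in)
ṁ_c = 25479 / [2.26 × (59.3 − 3.45)] = 201.86 kg/min

ṁ_c = 202 kg/min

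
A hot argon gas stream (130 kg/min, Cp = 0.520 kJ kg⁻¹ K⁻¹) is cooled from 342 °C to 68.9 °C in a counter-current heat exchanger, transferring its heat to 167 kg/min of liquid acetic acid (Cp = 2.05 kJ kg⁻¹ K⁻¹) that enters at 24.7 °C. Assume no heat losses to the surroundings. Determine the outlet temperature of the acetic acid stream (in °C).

Heat released by hot stream: Q = 130 × 0.520 × (342 − 68.9) = 18462 kJ/min
Energy balance on cold side (adiabatic exchanger): Q = ṁ_c·Cp_c·(T_c,out − T_c,in)
T_c,out = 24.7 + 18462/(167 × 2.05) = 78.626 °C

T_c,out = 78.6 °C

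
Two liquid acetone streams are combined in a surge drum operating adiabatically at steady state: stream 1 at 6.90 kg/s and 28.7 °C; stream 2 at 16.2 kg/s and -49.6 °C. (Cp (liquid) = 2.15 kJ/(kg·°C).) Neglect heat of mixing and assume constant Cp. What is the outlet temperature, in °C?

T_out = -26.2 °C

No heat crosses the boundary, so H_out = H_in.
Σ ṁᵢCp,ᵢTᵢ = 6.90×2.15×28.7 + 16.2×2.15×-49.6 = -1301.8
Σ ṁᵢCp,ᵢ = 6.90×2.15 + 16.2×2.15 = 49.665
T_out = -1301.8 / 49.665 = -26.212 °C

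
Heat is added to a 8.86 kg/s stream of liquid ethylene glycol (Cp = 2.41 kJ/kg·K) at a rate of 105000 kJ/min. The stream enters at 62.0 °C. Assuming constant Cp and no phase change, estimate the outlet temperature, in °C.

T_out = 144 °C

Q = 105000 kJ/min = 1750 kJ/s
ΔT = Q/(ṁ·Cp) = 1750/(8.86×2.41) = 81.957 K
T_out = 62.0 + 81.957 = 143.96 °C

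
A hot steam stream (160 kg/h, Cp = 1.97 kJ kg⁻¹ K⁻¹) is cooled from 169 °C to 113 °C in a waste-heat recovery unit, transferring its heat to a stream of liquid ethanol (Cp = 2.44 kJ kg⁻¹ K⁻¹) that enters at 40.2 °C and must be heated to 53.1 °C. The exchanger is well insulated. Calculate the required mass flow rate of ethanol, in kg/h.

Heat released by hot stream: Q = 160 × 1.97 × (169 − 113) = 17651 kJ/h
Energy balance on cold side (adiabatic exchanger): Q = ṁ_c·Cp_c·(T_c,out − T_c,in)
ṁ_c = 17651 / [2.44 × (53.1 − 40.2)] = 560.78 kg/h

ṁ_c = 561 kg/h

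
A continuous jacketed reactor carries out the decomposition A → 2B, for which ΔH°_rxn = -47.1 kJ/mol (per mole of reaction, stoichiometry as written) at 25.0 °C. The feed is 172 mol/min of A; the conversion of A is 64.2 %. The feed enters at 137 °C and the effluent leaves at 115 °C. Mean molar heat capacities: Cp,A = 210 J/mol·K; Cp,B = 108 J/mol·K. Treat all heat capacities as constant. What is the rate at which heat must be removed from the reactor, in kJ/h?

Q_out = 356000 kJ/h

Extent of reaction ξ = 0.642 × 172 = 110.42 mol/min
Reaction term: ξ·ΔH°_rxn = 110.42 × -47.1 = -5201 kJ/min
Sensible, feed 137→25 °C: -4045.4 kJ/min
Outlet flows (mol/min): A 61.576, B 220.85
Sensible, products 25→115 °C: 3310.4 kJ/min
Q = ΔH = -5936 kJ/min = -98.933 kW
Heat removed = 356160 kJ/h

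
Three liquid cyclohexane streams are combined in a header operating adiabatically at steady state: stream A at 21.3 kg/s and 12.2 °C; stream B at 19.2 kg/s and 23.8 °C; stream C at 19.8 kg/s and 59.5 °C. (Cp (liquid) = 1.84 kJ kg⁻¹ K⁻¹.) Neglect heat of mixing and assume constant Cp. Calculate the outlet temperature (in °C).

Energy balance with Q = 0: Σ ṁᵢCp,ᵢ(T_out − Tᵢ) = 0
Σ ṁᵢCp,ᵢTᵢ = 21.3×1.84×12.2 + 19.2×1.84×23.8 + 19.8×1.84×59.5 = 3486.7
Σ ṁᵢCp,ᵢ = 21.3×1.84 + 19.2×1.84 + 19.8×1.84 = 110.95
T_out = 3486.7 / 110.95 = 31.425 °C

T_out = 31.4 °C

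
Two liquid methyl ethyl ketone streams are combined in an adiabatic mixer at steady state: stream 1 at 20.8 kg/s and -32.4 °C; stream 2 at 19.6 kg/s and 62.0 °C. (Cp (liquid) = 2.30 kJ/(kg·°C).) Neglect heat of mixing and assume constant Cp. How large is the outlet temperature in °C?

T_out = 13.4 °C

Adiabatic, steady state ⇒ Σ ṁᵢCp,ᵢ(T_out − Tᵢ) = 0
T_out = Σ ṁᵢCp,ᵢTᵢ / Σ ṁᵢCp,ᵢ
      = 1244.9 / 92.92 = 13.398 °C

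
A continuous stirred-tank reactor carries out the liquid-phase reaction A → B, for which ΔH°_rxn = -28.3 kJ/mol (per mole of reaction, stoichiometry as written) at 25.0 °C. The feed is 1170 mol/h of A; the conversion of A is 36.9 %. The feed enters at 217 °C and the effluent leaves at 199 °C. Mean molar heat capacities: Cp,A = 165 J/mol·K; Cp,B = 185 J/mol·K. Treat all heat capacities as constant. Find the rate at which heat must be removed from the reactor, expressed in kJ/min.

Q_out = 237 kJ/min

Extent of reaction ξ = 0.369 × 1170 = 431.73 mol/h
Reaction term: ξ·ΔH°_rxn = 431.73 × -28.3 = -12218 kJ/h
Sensible, feed 217→25 °C: -37066 kJ/h
Outlet flows (mol/h): A 738.27, B 431.73
Sensible, products 25→199 °C: 35093 kJ/h
Q = ΔH = -14190 kJ/h = -3.9418 kW
Heat removed = 236.51 kJ/min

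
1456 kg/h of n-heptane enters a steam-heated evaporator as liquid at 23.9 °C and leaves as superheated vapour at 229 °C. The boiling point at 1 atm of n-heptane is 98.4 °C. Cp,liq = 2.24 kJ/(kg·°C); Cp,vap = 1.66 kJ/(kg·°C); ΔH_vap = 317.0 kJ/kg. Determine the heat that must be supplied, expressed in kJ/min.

Q = 17000 kJ/min

liquid 23.9→98.4 °C: 166.88 kJ/kg
vaporisation at 98.4 °C: 317 kJ/kg
vapour 98.4→229 °C: 216.8 kJ/kg
Δh = 166.88 + 317 + 216.8 = 700.68 kJ/kg
Q = ṁ·Δh = 1456 kg/h × 700.68 kJ/kg = 1.0202e+06 kJ/h
|Q| = 283.38 kW = 17003 kJ/min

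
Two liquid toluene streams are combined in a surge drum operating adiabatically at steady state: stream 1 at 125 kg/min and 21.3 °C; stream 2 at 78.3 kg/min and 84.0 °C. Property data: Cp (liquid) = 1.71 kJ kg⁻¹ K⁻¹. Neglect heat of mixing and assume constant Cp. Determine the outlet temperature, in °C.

Adiabatic, steady state ⇒ Σ ṁᵢCp,ᵢ(T_out − Tᵢ) = 0
T_out = Σ ṁᵢCp,ᵢTᵢ / Σ ṁᵢCp,ᵢ
      = 15800 / 347.64 = 45.449 °C

T_out = 45.4 °C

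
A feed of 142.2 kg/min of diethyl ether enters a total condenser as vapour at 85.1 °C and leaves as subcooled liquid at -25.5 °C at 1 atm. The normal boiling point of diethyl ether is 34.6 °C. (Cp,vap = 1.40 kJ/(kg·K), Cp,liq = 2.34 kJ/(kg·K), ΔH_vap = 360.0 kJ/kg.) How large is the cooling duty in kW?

vapour 85.1→34.6 °C: -70.7 kJ/kg
condensation at 34.6 °C: -360 kJ/kg
liquid 34.6→-25.5 °C: -140.63 kJ/kg
Δh = -70.7 + -360 + -140.63 = -571.33 kJ/kg
Q = ṁ·Δh = 142.2 kg/min × -571.33 kJ/kg = -81244 kJ/min
|Q| = 1354.1 kW

Q_c = 1350 kW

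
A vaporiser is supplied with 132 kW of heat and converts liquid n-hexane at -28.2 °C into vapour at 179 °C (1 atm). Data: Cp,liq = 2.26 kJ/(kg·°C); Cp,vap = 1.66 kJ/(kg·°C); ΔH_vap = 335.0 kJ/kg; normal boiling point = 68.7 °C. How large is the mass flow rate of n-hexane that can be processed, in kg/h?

ṁ = 645 kg/h

Δh = 2.26×(68.7−-28.2) + 335.0 + 1.66×(179−68.7) = 737.09 kJ/kg
Q = 132 kW = 132 kJ/s = 475200 kJ/h
ṁ = Q/Δh = 475200 / 737.09 = 644.7 kg/h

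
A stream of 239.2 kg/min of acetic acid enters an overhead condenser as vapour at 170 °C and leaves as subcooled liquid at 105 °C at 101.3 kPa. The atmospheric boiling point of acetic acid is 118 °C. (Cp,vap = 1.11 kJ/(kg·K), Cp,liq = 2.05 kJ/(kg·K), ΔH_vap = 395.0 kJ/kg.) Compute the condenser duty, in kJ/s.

Q_c = 1910 kJ/s

vapour 170→118 °C: -57.72 kJ/kg
condensation at 118 °C: -395 kJ/kg
liquid 118→105 °C: -26.65 kJ/kg
Δh = -57.72 + -395 + -26.65 = -479.37 kJ/kg
Q = ṁ·Δh = 239.2 kg/min × -479.37 kJ/kg = -114670 kJ/min
|Q| = 1911.1 kW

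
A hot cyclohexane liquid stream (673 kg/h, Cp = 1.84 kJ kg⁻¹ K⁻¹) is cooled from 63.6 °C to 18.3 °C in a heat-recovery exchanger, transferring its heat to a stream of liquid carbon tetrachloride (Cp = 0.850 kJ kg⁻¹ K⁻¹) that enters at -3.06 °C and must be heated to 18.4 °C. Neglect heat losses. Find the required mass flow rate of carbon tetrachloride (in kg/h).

ṁ_c = 3080 kg/h

Heat released by hot stream: Q = 673 × 1.84 × (63.6 − 18.3) = 56096 kJ/h
Energy balance on cold side (adiabatic exchanger): Q = ṁ_c·Cp_c·(T_c,out − T_c,in)
ṁ_c = 56096 / [0.850 × (18.4 − -3.06)] = 3075.3 kg/h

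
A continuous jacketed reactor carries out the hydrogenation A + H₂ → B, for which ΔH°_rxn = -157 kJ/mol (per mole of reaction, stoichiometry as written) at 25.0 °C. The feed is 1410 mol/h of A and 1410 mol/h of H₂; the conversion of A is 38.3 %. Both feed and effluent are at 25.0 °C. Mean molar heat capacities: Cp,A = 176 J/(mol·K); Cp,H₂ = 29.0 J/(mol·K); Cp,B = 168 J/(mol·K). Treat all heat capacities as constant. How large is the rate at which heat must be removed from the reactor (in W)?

Q_out = 23600 W

Extent of reaction ξ = 0.383 × 1410 = 540.03 mol/h
Reaction term: ξ·ΔH°_rxn = 540.03 × -157 = -84785 kJ/h
Q = ΔH = -84785 kJ/h = -23.551 kW
Heat removed = 23551 W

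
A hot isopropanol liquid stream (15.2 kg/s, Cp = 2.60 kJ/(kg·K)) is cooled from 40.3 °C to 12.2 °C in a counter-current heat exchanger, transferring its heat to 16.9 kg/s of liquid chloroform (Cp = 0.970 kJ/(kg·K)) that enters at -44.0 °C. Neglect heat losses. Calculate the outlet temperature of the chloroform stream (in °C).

T_c,out = 23.7 °C

Heat released by hot stream: Q = 15.2 × 2.60 × (40.3 − 12.2) = 1110.5 kJ/s
Energy balance on cold side (adiabatic exchanger): Q = ṁ_c·Cp_c·(T_c,out − T_c,in)
T_c,out = -44.0 + 1110.5/(16.9 × 0.970) = 23.743 °C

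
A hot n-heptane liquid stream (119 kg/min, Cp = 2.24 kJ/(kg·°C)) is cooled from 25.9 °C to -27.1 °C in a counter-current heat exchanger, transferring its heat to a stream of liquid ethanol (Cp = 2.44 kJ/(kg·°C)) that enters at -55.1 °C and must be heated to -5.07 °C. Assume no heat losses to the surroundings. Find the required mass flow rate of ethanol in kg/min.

Heat released by hot stream: Q = 119 × 2.24 × (25.9 − -27.1) = 14128 kJ/min
Energy balance on cold side (adiabatic exchanger): Q = ṁ_c·Cp_c·(T_c,out − T_c,in)
ṁ_c = 14128 / [2.44 × (-5.07 − -55.1)] = 115.73 kg/min

ṁ_c = 116 kg/min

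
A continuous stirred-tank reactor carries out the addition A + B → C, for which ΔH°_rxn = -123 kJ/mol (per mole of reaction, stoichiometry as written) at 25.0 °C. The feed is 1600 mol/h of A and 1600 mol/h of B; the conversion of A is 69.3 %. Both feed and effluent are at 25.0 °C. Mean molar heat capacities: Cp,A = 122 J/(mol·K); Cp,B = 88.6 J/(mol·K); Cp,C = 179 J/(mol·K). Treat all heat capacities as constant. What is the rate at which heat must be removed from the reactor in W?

Extent of reaction ξ = 0.693 × 1600 = 1108.8 mol/h
Reaction term: ξ·ΔH°_rxn = 1108.8 × -123 = -136380 kJ/h
Q = ΔH = -136380 kJ/h = -37.884 kW
Heat removed = 37884 W

Q_out = 37900 W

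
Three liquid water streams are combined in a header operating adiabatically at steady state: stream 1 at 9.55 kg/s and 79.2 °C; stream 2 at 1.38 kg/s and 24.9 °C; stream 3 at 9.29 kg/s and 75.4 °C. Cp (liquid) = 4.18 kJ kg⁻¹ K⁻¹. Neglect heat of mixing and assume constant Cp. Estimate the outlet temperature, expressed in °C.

T_out = 73.7 °C

Adiabatic, steady state ⇒ Σ ṁᵢCp,ᵢ(T_out − Tᵢ) = 0
T_out = Σ ṁᵢCp,ᵢTᵢ / Σ ṁᵢCp,ᵢ
      = 6233.2 / 84.52 = 73.748 °C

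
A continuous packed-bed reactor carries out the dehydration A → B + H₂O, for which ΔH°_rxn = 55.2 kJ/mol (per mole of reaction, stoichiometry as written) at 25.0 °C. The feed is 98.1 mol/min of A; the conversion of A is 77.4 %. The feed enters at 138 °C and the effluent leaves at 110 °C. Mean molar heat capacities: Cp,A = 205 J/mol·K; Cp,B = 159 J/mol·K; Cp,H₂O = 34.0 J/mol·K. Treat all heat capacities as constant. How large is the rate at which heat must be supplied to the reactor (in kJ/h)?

Q_in = 213000 kJ/h

Extent of reaction ξ = 0.774 × 98.1 = 75.929 mol/min
Reaction term: ξ·ΔH°_rxn = 75.929 × 55.2 = 4191.3 kJ/min
Sensible, feed 138→25 °C: -2272.5 kJ/min
Outlet flows (mol/min): A 22.171, B 75.929, H₂O 75.929
Sensible, products 25→110 °C: 1631.9 kJ/min
Q = ΔH = 3550.8 kJ/min = 59.179 kW
Heat supplied = 213050 kJ/h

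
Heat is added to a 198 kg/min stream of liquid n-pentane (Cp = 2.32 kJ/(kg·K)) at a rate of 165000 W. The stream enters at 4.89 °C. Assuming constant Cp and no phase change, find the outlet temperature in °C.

T_out = 26.4 °C

Q = 165000 W = 9900 kJ/min
ΔT = Q/(ṁ·Cp) = 9900/(198×2.32) = 21.552 K
T_out = 4.89 + 21.552 = 26.442 °C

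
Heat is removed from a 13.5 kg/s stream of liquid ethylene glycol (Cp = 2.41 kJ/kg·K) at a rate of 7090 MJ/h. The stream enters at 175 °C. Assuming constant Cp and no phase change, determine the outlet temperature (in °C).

T_out = 114 °C

Q = 7090 MJ/h = 1969.4 kJ/s
ΔT = Q/(ṁ·Cp) = 1969.4/(13.5×2.41) = 60.533 K
T_out = 175 − 60.533 = 114.47 °C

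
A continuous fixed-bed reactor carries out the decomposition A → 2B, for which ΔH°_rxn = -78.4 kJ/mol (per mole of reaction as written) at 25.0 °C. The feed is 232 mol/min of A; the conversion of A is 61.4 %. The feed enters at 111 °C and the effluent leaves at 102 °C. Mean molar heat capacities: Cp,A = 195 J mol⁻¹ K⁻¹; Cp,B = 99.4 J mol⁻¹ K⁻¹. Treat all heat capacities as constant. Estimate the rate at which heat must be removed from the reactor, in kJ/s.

Q_out = 192 kJ/s

Extent of reaction ξ = 0.614 × 232 = 142.45 mol/min
Reaction term: ξ·ΔH°_rxn = 142.45 × -78.4 = -11168 kJ/min
Sensible, feed 111→25 °C: -3890.6 kJ/min
Outlet flows (mol/min): A 89.552, B 284.9
Sensible, products 25→102 °C: 3525.2 kJ/min
Q = ΔH = -11533 kJ/min = -192.22 kW
Heat removed = 192.22 kJ/s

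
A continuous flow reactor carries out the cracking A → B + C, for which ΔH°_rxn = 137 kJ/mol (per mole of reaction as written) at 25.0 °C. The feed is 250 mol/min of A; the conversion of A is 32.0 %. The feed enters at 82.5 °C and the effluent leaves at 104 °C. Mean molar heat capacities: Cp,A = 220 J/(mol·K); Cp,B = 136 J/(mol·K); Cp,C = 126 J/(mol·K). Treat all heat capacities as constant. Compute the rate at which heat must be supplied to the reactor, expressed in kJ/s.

Extent of reaction ξ = 0.320 × 250 = 80 mol/min
Reaction term: ξ·ΔH°_rxn = 80 × 137 = 10960 kJ/min
Sensible, feed 82.5→25 °C: -3162.5 kJ/min
Outlet flows (mol/min): A 170, B 80, C 80
Sensible, products 25→104 °C: 4610.4 kJ/min
Q = ΔH = 12408 kJ/min = 206.8 kW
Heat supplied = 206.8 kJ/s

Q_in = 207 kJ/s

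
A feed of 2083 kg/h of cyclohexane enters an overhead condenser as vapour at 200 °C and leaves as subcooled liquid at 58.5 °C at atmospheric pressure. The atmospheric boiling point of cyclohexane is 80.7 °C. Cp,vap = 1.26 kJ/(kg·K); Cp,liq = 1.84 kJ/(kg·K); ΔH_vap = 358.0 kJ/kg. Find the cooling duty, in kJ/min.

Q_c = 19100 kJ/min

vapour 200→80.7 °C: -150.32 kJ/kg
condensation at 80.7 °C: -358 kJ/kg
liquid 80.7→58.5 °C: -40.848 kJ/kg
Δh = -150.32 + -358 + -40.848 = -549.17 kJ/kg
Q = ṁ·Δh = 2083 kg/h × -549.17 kJ/kg = -1.1439e+06 kJ/h
|Q| = 317.75 kW = 19065 kJ/min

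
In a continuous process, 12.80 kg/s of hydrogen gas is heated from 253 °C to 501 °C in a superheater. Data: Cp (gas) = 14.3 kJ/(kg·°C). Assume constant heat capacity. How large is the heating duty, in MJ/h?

Q = 163000 MJ/h

Q = ṁ·Cp·ΔT = 12.80 × 14.3 × (501 − 253) = 45394 kJ/s
Heating duty = 163420 MJ/h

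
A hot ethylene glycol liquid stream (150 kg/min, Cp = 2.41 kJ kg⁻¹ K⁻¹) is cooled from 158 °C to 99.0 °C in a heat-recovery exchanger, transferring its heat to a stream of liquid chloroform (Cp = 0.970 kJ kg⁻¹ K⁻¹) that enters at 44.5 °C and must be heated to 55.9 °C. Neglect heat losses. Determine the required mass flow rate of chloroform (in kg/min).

ṁ_c = 1930 kg/min

Heat released by hot stream: Q = 150 × 2.41 × (158 − 99.0) = 21328 kJ/min
Energy balance on cold side (adiabatic exchanger): Q = ṁ_c·Cp_c·(T_c,out − T_c,in)
ṁ_c = 21328 / [0.970 × (55.9 − 44.5)] = 1928.8 kg/min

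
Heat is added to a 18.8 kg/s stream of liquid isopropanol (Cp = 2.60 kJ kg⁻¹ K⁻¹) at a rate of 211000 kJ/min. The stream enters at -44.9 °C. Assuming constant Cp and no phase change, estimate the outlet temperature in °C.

Q = 211000 kJ/min = 3516.7 kJ/s
ΔT = Q/(ṁ·Cp) = 3516.7/(18.8×2.60) = 71.945 K
T_out = -44.9 + 71.945 = 27.045 °C

T_out = 27.0 °C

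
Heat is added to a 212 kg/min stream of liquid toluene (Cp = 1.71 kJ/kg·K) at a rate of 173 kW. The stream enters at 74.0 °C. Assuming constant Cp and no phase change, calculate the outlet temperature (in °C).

Q = 173 kW = 10380 kJ/min
ΔT = Q/(ṁ·Cp) = 10380/(212×1.71) = 28.633 K
T_out = 74.0 + 28.633 = 102.63 °C

T_out = 103 °C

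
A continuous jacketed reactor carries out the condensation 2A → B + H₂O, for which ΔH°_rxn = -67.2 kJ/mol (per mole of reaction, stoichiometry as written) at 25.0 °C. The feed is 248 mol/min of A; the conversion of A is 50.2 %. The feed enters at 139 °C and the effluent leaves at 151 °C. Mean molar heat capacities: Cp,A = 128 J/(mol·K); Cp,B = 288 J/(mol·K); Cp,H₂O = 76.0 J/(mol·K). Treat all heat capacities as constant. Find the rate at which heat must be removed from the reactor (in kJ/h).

Q_out = 177000 kJ/h

Extent of reaction ξ = 0.502 × 248 / 2 = 62.248 mol/min
Reaction term: ξ·ΔH°_rxn = 62.248 × -67.2 = -4183.1 kJ/min
Sensible, feed 139→25 °C: -3618.8 kJ/min
Outlet flows (mol/min): A 123.5, B 62.248, H₂O 62.248
Sensible, products 25→151 °C: 4846.8 kJ/min
Q = ΔH = -2955.1 kJ/min = -49.251 kW
Heat removed = 177300 kJ/h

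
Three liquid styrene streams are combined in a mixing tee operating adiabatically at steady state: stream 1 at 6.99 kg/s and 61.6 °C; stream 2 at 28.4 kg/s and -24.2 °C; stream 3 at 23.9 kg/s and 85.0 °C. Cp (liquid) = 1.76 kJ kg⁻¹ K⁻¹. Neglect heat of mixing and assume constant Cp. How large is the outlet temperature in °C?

T_out = 29.9 °C

Adiabatic, steady state ⇒ Σ ṁᵢCp,ᵢ(T_out − Tᵢ) = 0
T_out = Σ ṁᵢCp,ᵢTᵢ / Σ ṁᵢCp,ᵢ
      = 3123.7 / 104.35 = 29.934 °C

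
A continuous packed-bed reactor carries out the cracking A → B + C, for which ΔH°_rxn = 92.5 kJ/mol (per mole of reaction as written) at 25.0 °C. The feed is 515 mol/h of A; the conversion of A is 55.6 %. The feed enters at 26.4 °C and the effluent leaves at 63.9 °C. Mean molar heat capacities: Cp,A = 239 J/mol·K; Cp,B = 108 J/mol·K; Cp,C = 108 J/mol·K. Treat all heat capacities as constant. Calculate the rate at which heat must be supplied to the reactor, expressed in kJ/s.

Q_in = 8.57 kJ/s

Extent of reaction ξ = 0.556 × 515 = 286.34 mol/h
Reaction term: ξ·ΔH°_rxn = 286.34 × 92.5 = 26486 kJ/h
Sensible, feed 26.4→25 °C: -172.32 kJ/h
Outlet flows (mol/h): A 228.66, B 286.34, C 286.34
Sensible, products 25→63.9 °C: 4531.8 kJ/h
Q = ΔH = 30846 kJ/h = 8.5683 kW
Heat supplied = 8.5683 kJ/s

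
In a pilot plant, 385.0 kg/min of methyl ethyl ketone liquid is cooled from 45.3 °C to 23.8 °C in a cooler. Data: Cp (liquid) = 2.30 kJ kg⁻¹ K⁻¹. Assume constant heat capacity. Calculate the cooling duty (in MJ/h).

Q = ṁ·Cp·ΔT = 385.0 × 2.30 × (23.8 − 45.3) = -19038 kJ/min
Converting: 19038 / 60 s = 317.3 kW
Cooling duty = 1142.3 MJ/h

Q_c = 1140 MJ/h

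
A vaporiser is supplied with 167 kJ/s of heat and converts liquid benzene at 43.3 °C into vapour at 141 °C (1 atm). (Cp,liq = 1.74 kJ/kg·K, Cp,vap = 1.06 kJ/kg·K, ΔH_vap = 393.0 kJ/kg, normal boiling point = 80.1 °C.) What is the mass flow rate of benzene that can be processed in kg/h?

ṁ = 1150 kg/h

Δh = 1.74×(80.1−43.3) + 393.0 + 1.06×(141−80.1) = 521.59 kJ/kg
Q = 167 kJ/s = 167 kJ/s = 601200 kJ/h
ṁ = Q/Δh = 601200 / 521.59 = 1152.6 kg/h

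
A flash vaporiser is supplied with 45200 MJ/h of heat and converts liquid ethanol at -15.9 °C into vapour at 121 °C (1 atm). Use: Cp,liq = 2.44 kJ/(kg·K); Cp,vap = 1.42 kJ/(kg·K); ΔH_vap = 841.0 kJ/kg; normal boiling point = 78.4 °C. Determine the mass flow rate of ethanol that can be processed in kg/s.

Δh = 2.44×(78.4−-15.9) + 841.0 + 1.42×(121−78.4) = 1131.6 kJ/kg
Q = 45200 MJ/h = 12556 kJ/s = 12556 kJ/s
ṁ = Q/Δh = 12556 / 1131.6 = 11.096 kg/s

ṁ = 11.1 kg/s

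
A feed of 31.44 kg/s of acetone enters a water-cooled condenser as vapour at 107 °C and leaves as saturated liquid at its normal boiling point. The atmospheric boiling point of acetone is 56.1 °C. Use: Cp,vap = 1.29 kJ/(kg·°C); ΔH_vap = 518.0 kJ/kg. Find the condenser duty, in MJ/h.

Q_c = 66100 MJ/h

vapour 107→56.1 °C: -65.661 kJ/kg
condensation at 56.1 °C: -518 kJ/kg
Δh = -65.661 + -518 = -583.66 kJ/kg
Q = ṁ·Δh = 31.44 kg/s × -583.66 kJ/kg = -18350 kJ/s
|Q| = 18350 kW = 66061 MJ/h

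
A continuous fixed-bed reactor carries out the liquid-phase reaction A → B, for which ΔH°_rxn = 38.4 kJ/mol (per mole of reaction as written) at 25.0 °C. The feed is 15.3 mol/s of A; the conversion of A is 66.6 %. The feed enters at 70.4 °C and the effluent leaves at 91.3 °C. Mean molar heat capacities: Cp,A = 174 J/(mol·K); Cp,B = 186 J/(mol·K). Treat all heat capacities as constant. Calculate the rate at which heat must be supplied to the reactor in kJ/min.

Extent of reaction ξ = 0.666 × 15.3 = 10.19 mol/s
Reaction term: ξ·ΔH°_rxn = 10.19 × 38.4 = 391.29 kJ/s
Sensible, feed 70.4→25 °C: -120.86 kJ/s
Outlet flows (mol/s): A 5.1102, B 10.19
Sensible, products 25→91.3 °C: 184.61 kJ/s
Q = ΔH = 455.04 kJ/s = 455.04 kW
Heat supplied = 27302 kJ/min

Q_in = 27300 kJ/min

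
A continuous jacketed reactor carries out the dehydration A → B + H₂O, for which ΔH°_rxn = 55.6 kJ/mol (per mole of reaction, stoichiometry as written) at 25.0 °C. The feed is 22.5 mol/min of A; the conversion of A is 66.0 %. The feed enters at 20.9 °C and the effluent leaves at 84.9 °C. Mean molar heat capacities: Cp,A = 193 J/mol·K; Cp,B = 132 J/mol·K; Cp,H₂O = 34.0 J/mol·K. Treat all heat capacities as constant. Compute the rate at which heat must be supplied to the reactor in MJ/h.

Extent of reaction ξ = 0.660 × 22.5 = 14.85 mol/min
Reaction term: ξ·ΔH°_rxn = 14.85 × 55.6 = 825.66 kJ/min
Sensible, feed 20.9→25 °C: 17.804 kJ/min
Outlet flows (mol/min): A 7.65, B 14.85, H₂O 14.85
Sensible, products 25→84.9 °C: 236.1 kJ/min
Q = ΔH = 1079.6 kJ/min = 17.993 kW
Heat supplied = 64.774 MJ/h

Q_in = 64.8 MJ/h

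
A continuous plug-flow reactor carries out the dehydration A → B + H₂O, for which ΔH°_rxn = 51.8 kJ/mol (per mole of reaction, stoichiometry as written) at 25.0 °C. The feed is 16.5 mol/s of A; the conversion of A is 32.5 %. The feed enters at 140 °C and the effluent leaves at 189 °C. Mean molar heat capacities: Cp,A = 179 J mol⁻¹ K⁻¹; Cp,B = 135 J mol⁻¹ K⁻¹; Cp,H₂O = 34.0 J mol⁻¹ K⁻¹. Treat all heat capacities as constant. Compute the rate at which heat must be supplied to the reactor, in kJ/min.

Q_in = 24800 kJ/min

Extent of reaction ξ = 0.325 × 16.5 = 5.3625 mol/s
Reaction term: ξ·ΔH°_rxn = 5.3625 × 51.8 = 277.78 kJ/s
Sensible, feed 140→25 °C: -339.65 kJ/s
Outlet flows (mol/s): A 11.137, B 5.3625, H₂O 5.3625
Sensible, products 25→189 °C: 475.58 kJ/s
Q = ΔH = 413.7 kJ/s = 413.7 kW
Heat supplied = 24822 kJ/min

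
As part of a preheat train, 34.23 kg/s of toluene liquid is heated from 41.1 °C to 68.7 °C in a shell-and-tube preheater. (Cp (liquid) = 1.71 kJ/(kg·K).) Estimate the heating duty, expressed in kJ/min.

Q = 96900 kJ/min

Q = ṁ·Cp·ΔT = 34.23 × 1.71 × (68.7 − 41.1) = 1615.5 kJ/s
Heating duty = 96931 kJ/min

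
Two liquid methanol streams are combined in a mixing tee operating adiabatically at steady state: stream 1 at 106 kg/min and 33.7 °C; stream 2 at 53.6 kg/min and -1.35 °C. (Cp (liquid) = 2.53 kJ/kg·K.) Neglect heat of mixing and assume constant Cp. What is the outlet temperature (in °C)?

T_out = 21.9 °C

No heat crosses the boundary, so H_out = H_in.
Σ ṁᵢCp,ᵢTᵢ = 106×2.53×33.7 + 53.6×2.53×-1.35 = 8854.6
Σ ṁᵢCp,ᵢ = 106×2.53 + 53.6×2.53 = 403.79
T_out = 8854.6 / 403.79 = 21.929 °C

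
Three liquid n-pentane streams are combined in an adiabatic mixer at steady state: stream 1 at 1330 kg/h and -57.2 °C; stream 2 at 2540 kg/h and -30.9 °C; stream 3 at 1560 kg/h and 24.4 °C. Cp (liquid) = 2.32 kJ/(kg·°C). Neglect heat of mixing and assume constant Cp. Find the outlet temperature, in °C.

Adiabatic, steady state ⇒ Σ ṁᵢCp,ᵢ(T_out − Tᵢ) = 0
Σ ṁᵢCp,ᵢTᵢ = 1330×2.32×-57.2 + 2540×2.32×-30.9 + 1560×2.32×24.4 = -270280
Σ ṁᵢCp,ᵢ = 1330×2.32 + 2540×2.32 + 1560×2.32 = 12598
T_out = -270280 / 12598 = -21.455 °C

T_out = -21.5 °C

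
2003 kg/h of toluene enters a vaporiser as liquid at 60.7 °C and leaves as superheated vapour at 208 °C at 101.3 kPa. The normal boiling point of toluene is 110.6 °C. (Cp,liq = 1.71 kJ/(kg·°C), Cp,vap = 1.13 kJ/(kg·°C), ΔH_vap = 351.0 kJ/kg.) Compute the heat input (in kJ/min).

Q = 18200 kJ/min

liquid 60.7→110.6 °C: 85.329 kJ/kg
vaporisation at 110.6 °C: 351 kJ/kg
vapour 110.6→208 °C: 110.06 kJ/kg
Δh = 85.329 + 351 + 110.06 = 546.39 kJ/kg
Q = ṁ·Δh = 2003 kg/h × 546.39 kJ/kg = 1.0944e+06 kJ/h
|Q| = 304.01 kW = 18240 kJ/min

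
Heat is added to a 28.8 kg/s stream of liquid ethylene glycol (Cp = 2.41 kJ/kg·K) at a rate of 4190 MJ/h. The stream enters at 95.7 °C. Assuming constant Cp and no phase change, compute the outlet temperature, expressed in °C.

Q = 4190 MJ/h = 1163.9 kJ/s
ΔT = Q/(ṁ·Cp) = 1163.9/(28.8×2.41) = 16.769 K
T_out = 95.7 + 16.769 = 112.47 °C

T_out = 112 °C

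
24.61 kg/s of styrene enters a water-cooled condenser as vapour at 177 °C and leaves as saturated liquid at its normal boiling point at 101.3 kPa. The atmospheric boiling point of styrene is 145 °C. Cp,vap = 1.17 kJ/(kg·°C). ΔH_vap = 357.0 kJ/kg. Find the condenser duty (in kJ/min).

vapour 177→145 °C: -37.44 kJ/kg
condensation at 145 °C: -357 kJ/kg
Δh = -37.44 + -357 = -394.44 kJ/kg
Q = ṁ·Δh = 24.61 kg/s × -394.44 kJ/kg = -9707.2 kJ/s
|Q| = 9707.2 kW = 582430 kJ/min

Q_c = 582000 kJ/min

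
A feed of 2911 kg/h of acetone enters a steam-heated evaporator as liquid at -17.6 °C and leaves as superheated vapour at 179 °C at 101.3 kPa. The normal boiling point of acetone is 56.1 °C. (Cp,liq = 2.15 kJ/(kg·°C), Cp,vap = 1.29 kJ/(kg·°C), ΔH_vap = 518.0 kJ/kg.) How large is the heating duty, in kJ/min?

liquid -17.6→56.1 °C: 158.46 kJ/kg
vaporisation at 56.1 °C: 518 kJ/kg
vapour 56.1→179 °C: 158.54 kJ/kg
Δh = 158.46 + 518 + 158.54 = 835 kJ/kg
Q = ṁ·Δh = 2911 kg/h × 835 kJ/kg = 2.4307e+06 kJ/h
|Q| = 675.19 kW = 40511 kJ/min

Q = 40500 kJ/min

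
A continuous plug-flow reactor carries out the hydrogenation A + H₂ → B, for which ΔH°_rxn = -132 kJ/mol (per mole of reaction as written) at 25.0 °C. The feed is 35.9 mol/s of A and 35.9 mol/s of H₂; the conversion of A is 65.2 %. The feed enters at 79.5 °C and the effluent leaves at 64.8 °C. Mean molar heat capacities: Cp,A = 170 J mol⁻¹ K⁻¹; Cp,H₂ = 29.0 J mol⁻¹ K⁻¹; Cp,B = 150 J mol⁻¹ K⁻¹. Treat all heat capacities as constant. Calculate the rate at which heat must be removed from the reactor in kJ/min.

Extent of reaction ξ = 0.652 × 35.9 = 23.407 mol/s
Reaction term: ξ·ΔH°_rxn = 23.407 × -132 = -3089.7 kJ/s
Sensible, feed 79.5→25 °C: -389.35 kJ/s
Outlet flows (mol/s): A 12.493, H₂ 12.493, B 23.407
Sensible, products 25→64.8 °C: 238.69 kJ/s
Q = ΔH = -3240.4 kJ/s = -3240.4 kW
Heat removed = 194420 kJ/min

Q_out = 194000 kJ/min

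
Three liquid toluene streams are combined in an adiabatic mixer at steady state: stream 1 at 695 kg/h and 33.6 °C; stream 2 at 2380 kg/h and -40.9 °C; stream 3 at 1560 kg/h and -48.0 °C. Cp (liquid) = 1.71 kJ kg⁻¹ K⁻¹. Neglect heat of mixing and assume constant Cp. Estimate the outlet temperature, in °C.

T_out = -32.1 °C

No heat crosses the boundary, so H_out = H_in.
T_out = Σ ṁᵢCp,ᵢTᵢ / Σ ṁᵢCp,ᵢ
      = -254570 / 7925.8 = -32.119 °C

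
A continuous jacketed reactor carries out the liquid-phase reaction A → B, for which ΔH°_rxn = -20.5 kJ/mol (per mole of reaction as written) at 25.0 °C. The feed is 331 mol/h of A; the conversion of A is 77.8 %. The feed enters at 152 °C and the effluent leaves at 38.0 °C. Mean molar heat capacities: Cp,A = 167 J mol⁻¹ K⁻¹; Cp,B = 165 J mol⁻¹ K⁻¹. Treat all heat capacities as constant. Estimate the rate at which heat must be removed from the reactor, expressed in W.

Extent of reaction ξ = 0.778 × 331 = 257.52 mol/h
Reaction term: ξ·ΔH°_rxn = 257.52 × -20.5 = -5279.1 kJ/h
Sensible, feed 152→25 °C: -7020.2 kJ/h
Outlet flows (mol/h): A 73.482, B 257.52
Sensible, products 25→38.0 °C: 711.91 kJ/h
Q = ΔH = -11587 kJ/h = -3.2187 kW
Heat removed = 3218.7 W

Q_out = 3220 W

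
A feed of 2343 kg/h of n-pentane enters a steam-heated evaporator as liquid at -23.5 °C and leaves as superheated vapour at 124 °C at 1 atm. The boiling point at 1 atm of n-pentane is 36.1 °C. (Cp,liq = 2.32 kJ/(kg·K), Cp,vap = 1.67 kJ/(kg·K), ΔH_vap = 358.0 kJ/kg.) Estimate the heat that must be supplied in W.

Q = 419000 W

liquid -23.5→36.1 °C: 138.27 kJ/kg
vaporisation at 36.1 °C: 358 kJ/kg
vapour 36.1→124 °C: 146.79 kJ/kg
Δh = 138.27 + 358 + 146.79 = 643.07 kJ/kg
Q = ṁ·Δh = 2343 kg/h × 643.07 kJ/kg = 1.5067e+06 kJ/h
|Q| = 418.53 kW = 418530 W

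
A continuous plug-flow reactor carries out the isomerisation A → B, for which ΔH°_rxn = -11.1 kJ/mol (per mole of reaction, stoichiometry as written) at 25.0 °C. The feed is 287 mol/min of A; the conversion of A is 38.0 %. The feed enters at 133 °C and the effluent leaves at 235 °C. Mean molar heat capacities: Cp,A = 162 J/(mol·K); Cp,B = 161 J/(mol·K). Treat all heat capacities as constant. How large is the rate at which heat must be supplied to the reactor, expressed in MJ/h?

Extent of reaction ξ = 0.380 × 287 = 109.06 mol/min
Reaction term: ξ·ΔH°_rxn = 109.06 × -11.1 = -1210.6 kJ/min
Sensible, feed 133→25 °C: -5021.4 kJ/min
Outlet flows (mol/min): A 177.94, B 109.06
Sensible, products 25→235 °C: 9740.8 kJ/min
Q = ΔH = 3508.9 kJ/min = 58.482 kW
Heat supplied = 210.54 MJ/h

Q_in = 211 MJ/h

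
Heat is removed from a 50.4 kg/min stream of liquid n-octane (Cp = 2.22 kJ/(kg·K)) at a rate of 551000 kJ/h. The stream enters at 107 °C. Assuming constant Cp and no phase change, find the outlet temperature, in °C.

T_out = 24.9 °C

Q = 551000 kJ/h = 9183.3 kJ/min
ΔT = Q/(ṁ·Cp) = 9183.3/(50.4×2.22) = 82.076 K
T_out = 107 − 82.076 = 24.924 °C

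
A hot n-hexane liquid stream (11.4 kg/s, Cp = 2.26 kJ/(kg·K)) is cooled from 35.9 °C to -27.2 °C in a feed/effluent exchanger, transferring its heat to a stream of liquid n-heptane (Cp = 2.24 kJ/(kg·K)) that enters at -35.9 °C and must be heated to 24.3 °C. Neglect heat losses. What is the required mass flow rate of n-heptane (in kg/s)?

Heat released by hot stream: Q = 11.4 × 2.26 × (35.9 − -27.2) = 1625.7 kJ/s
Energy balance on cold side (adiabatic exchanger): Q = ṁ_c·Cp_c·(T_c,out − T_c,in)
ṁ_c = 1625.7 / [2.24 × (24.3 − -35.9)] = 12.056 kg/s

ṁ_c = 12.1 kg/s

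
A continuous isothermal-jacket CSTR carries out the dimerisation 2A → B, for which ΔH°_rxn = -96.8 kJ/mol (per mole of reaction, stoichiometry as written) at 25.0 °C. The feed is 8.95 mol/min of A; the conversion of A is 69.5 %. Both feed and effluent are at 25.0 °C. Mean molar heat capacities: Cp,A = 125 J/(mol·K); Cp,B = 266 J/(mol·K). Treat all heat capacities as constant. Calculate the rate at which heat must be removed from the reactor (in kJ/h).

Extent of reaction ξ = 0.695 × 8.95 / 2 = 3.1101 mol/min
Reaction term: ξ·ΔH°_rxn = 3.1101 × -96.8 = -301.06 kJ/min
Q = ΔH = -301.06 kJ/min = -5.0177 kW
Heat removed = 18064 kJ/h

Q_out = 18100 kJ/h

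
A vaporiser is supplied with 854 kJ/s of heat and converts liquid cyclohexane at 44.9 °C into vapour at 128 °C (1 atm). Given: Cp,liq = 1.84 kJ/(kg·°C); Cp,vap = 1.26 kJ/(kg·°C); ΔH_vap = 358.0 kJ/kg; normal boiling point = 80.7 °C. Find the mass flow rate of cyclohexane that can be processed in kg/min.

Δh = 1.84×(80.7−44.9) + 358.0 + 1.26×(128−80.7) = 483.47 kJ/kg
Q = 854 kJ/s = 854 kJ/s = 51240 kJ/min
ṁ = Q/Δh = 51240 / 483.47 = 105.98 kg/min

ṁ = 106 kg/min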